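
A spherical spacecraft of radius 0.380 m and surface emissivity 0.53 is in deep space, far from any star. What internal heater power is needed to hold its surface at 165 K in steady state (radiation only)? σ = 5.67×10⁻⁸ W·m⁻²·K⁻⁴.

P ≈ 40.4 W

P = εσ·4πr²·T⁴.
4πr² = 1.815 m²; T⁴ = 7.412×10⁸ K⁴.
P = 0.53·5.67×10⁻⁸·1.815·7.412×10⁸.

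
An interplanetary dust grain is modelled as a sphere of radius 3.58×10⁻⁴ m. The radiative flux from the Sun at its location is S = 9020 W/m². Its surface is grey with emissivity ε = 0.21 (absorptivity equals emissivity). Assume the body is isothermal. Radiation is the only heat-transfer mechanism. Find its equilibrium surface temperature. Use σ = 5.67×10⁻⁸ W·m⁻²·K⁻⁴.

T ≈ 447 K

At equilibrium, absorbed power = emitted power.
Absorbing cross-section = πr² = 4.026×10⁻⁷ m²; emitting surface = 4πr² = 1.611×10⁻⁶ m² (ratio 4).
εS·A_cross = εσ·A_surf·T⁴  ⇒  T⁴ = S/(4σ)   (ε cancels).
T⁴ = 9020/(4·5.67×10⁻⁸) = 3.977×10¹⁰ K⁴.
T = (3.977×10¹⁰)^(1/4).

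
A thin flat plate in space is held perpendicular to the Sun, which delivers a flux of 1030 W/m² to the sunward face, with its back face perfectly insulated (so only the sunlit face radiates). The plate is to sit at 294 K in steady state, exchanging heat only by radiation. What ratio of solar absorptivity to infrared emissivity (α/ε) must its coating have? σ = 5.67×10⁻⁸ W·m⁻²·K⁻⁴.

Balance: αS·A = εσ·1A·T⁴ ⇒ α/ε = σT⁴/S.
α/ε = 5.67×10⁻⁸·(294)⁴/1030 = 5.67×10⁻⁸·7.471×10⁹/1030.

α/ε ≈ 0.411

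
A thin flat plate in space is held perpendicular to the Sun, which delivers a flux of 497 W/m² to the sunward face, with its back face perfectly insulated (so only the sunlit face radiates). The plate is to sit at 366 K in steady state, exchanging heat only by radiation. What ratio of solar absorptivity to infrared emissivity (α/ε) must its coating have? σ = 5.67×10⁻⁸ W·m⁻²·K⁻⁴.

Balance: αS·A = εσ·1A·T⁴ ⇒ α/ε = σT⁴/S.
α/ε = 5.67×10⁻⁸·(366)⁴/497 = 5.67×10⁻⁸·1.794×10¹⁰/497.

α/ε ≈ 2.05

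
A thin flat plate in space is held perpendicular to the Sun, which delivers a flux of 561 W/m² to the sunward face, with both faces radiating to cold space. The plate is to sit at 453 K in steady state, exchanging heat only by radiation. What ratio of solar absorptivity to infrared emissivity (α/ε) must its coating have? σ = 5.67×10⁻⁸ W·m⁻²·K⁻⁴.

Balance: αS·A = εσ·2A·T⁴ ⇒ α/ε = 2σT⁴/S.
α/ε = 2·5.67×10⁻⁸·(453)⁴/561 = 2·5.67×10⁻⁸·4.211×10¹⁰/561.

α/ε ≈ 8.51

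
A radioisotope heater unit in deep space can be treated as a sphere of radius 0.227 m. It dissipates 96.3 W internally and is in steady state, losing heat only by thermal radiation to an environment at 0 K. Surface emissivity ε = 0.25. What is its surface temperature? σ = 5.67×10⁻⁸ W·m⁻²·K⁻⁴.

T ≈ 320 K

Steady state: internal power = radiated power, P = εσA T⁴.
Radiating area A = 4πr² = 0.6475 m².
T⁴ = P/(εσA) = 96.3/(0.25·5.67×10⁻⁸·0.6475) = 1.049×10¹⁰ K⁴.
T = (1.049×10¹⁰)^(1/4).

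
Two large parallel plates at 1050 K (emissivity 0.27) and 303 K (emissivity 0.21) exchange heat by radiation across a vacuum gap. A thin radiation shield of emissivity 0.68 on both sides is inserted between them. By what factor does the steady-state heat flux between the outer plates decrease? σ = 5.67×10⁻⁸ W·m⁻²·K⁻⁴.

Without shield: q₀ = σΔ(T⁴)/(1/ε₁+1/ε₂−1) with denominator 7.466.
With shield the two gaps are in series; the resistances add: (1/ε₁+1/ε_s−1)+(1/ε_s+1/ε₂−1) = 4.174+5.232 = 9.407.
Heat-flux ratio q₀/q = 9.407/7.466.

factor ≈ 1.26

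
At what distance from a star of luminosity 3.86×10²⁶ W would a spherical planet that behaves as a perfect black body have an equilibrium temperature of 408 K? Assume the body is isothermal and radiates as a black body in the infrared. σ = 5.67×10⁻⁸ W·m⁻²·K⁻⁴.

For an isothermal black-emitting sphere, (1−a)S·πr² = σ·4πr²·T⁴ ⇒ S = 4σT⁴/(1−a).
S = 4·5.67×10⁻⁸·(408)⁴/1.00 = 6285 W/m².
Flux falls as S = L/(4πd²), so d = √(L/(4πS)) = √(3.86×10²⁶/(4π·6285)).

d ≈ 6.99×10¹⁰ m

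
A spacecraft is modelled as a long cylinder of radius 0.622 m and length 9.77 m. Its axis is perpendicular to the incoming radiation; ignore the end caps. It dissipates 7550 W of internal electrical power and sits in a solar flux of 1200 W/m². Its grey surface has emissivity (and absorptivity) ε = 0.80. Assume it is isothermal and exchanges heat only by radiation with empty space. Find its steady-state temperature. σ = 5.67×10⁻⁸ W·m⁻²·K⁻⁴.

T ≈ 325 K

At steady state, absorbed solar power + internal power = radiated power.
Absorbed: α·S·A_cross = 0.80·1200·12.15 = 11670 W (cross-section 2rL).
Total input = 11670 + 7550 = 19220 W.
Radiated: εσ·A_surf·T⁴ with A_surf = 2πrL = 38.18 m².
T⁴ = 19220/(0.80·5.67×10⁻⁸·38.18) = 1.110×10¹⁰ K⁴.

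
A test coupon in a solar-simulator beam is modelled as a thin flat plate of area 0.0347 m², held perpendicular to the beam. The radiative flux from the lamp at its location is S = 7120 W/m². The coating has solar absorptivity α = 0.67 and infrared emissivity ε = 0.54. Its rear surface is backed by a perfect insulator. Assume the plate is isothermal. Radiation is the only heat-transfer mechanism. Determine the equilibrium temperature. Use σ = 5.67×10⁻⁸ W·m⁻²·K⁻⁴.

T ≈ 628 K

At equilibrium, absorbed power = emitted power.
Absorbing cross-section = A = 0.03470 m²; emitting surface = A = 0.03470 m² (ratio 1).
αS·A_cross = εσ·A_surf·T⁴  ⇒  T⁴ = αS/(ε·1σ).
T⁴ = 0.670·7120/(0.54·1·5.67×10⁻⁸) = 1.558×10¹¹ K⁴.
T = (1.558×10¹¹)^(1/4).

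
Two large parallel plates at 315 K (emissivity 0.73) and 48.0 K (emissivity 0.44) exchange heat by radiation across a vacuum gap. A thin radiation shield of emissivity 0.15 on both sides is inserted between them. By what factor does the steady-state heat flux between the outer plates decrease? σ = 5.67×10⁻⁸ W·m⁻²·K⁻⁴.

Without shield: q₀ = σΔ(T⁴)/(1/ε₁+1/ε₂−1) with denominator 2.643.
With shield the two gaps are in series; the resistances add: (1/ε₁+1/ε_s−1)+(1/ε_s+1/ε₂−1) = 7.037+7.939 = 14.98.
Heat-flux ratio q₀/q = 14.98/2.643.

factor ≈ 5.67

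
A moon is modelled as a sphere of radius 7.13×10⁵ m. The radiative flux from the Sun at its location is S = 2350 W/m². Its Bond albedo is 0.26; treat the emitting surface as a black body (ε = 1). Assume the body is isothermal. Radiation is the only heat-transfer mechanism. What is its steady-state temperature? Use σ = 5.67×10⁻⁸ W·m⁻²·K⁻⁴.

T ≈ 296 K

At equilibrium, absorbed power = emitted power.
Absorbing cross-section = πr² = 1.597×10¹² m²; emitting surface = 4πr² = 6.388×10¹² m² (ratio 4).
(1−a)S·A_cross = εσ·A_surf·T⁴  ⇒  T⁴ = (1−a)S/(4σ).
T⁴ = 0.740·2350/(4·5.67×10⁻⁸) = 7.668×10⁹ K⁴.
T = (7.668×10⁹)^(1/4).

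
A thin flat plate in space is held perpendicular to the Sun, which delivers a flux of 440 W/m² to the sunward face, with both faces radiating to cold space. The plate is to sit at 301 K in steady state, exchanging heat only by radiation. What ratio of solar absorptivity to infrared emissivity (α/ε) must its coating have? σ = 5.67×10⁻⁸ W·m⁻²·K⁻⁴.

α/ε ≈ 2.12

Balance: αS·A = εσ·2A·T⁴ ⇒ α/ε = 2σT⁴/S.
α/ε = 2·5.67×10⁻⁸·(301)⁴/440 = 2·5.67×10⁻⁸·8.209×10⁹/440.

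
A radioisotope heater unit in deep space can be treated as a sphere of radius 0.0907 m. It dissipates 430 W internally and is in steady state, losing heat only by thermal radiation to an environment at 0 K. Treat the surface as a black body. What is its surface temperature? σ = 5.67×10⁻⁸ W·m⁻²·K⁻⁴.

T ≈ 520 K

Steady state: internal power = radiated power, P = εσA T⁴.
Radiating area A = 4πr² = 0.1034 m².
T⁴ = P/(εσA) = 430/(1.0·5.67×10⁻⁸·0.1034) = 7.336×10¹⁰ K⁴.
T = (7.336×10¹⁰)^(1/4).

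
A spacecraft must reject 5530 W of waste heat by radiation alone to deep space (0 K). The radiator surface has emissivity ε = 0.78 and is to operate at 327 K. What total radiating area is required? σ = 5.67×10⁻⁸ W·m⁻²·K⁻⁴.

A ≈ 10.9 m²

P = εσA T⁴ ⇒ A = P/(εσT⁴).
T⁴ = 1.143×10¹⁰ K⁴.
A = 5530/(0.78 × 5.67×10⁻⁸ × 1.143×10¹⁰).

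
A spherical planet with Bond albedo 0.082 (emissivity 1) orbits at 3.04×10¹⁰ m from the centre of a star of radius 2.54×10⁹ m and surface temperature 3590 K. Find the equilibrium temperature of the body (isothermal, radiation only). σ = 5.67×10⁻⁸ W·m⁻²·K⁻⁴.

T ≈ 718 K

The star's surface emits σT_*⁴; at distance d the flux is S = σT_*⁴(R_*/d)².
S = 5.67×10⁻⁸·(3590)⁴·(2.54×10⁹/3.04×10¹⁰)² = 65750 W/m².
For an isothermal sphere T⁴ = (1−a)S/(4σ) = 2.661×10¹¹ K⁴.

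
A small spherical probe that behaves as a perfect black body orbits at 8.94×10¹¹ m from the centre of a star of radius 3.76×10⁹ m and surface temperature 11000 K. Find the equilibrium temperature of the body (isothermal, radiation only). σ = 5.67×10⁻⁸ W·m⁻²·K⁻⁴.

T ≈ 504 K

The star's surface emits σT_*⁴; at distance d the flux is S = σT_*⁴(R_*/d)².
S = 5.67×10⁻⁸·(11000)⁴·(3.76×10⁹/8.94×10¹¹)² = 14680 W/m².
For an isothermal sphere T⁴ = (1−a)S/(4σ) = 6.475×10¹⁰ K⁴.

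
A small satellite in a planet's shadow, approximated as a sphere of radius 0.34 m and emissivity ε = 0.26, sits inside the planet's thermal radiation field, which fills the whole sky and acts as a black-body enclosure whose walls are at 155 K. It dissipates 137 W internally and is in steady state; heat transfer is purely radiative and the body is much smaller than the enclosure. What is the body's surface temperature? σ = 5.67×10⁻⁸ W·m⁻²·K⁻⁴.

For a small grey body in a large enclosure, net radiated power = εσA(T⁴ − T_w⁴).
Steady state: P = εσA(T⁴ − T_w⁴) with A = 4πr² = 1.453 m².
T⁴ = P/(εσA) + T_w⁴ = 137/(0.26·5.67×10⁻⁸·1.453) + (155)⁴
    = 6.397×10⁹ + 5.772×10⁸ = 6.974×10⁹ K⁴.

T ≈ 289 K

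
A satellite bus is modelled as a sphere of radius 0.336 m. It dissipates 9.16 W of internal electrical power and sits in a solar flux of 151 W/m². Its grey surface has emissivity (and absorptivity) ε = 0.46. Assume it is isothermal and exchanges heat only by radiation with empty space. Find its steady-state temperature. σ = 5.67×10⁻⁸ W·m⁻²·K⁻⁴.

T ≈ 174 K

At steady state, absorbed solar power + internal power = radiated power.
Absorbed: α·S·A_cross = 0.46·151·0.3547 = 24.64 W (cross-section πr²).
Total input = 24.64 + 9.16 = 33.80 W.
Radiated: εσ·A_surf·T⁴ with A_surf = 4πr² = 1.419 m².
T⁴ = 33.80/(0.46·5.67×10⁻⁸·1.419) = 9.133×10⁸ K⁴.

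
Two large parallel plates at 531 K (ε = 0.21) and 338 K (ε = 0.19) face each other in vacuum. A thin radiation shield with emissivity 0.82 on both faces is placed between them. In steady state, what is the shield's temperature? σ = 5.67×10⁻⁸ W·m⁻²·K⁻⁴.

T_s ≈ 468 K

In steady state the net flux on the hot side equals that on the cold side.
σ(T₁⁴−T_s⁴)/D₁ = σ(T_s⁴−T₂⁴)/D₂, with D₁ = 1/ε₁+1/ε_s−1 = 4.981, D₂ = 1/ε_s+1/ε₂−1 = 5.483.
Solve for T_s⁴: T_s⁴ = (D₂·T₁⁴ + D₁·T₂⁴)/(D₁+D₂) = 4.787×10¹⁰ K⁴.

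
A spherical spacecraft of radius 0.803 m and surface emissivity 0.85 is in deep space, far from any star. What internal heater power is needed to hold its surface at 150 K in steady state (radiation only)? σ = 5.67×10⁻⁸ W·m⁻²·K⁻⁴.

P = εσ·4πr²·T⁴.
4πr² = 8.103 m²; T⁴ = 5.062×10⁸ K⁴.
P = 0.85·5.67×10⁻⁸·8.103·5.062×10⁸.

P ≈ 198 W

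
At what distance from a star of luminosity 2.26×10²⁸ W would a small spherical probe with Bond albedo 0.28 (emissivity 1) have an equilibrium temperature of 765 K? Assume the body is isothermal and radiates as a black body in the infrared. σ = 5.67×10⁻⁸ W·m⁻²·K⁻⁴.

d ≈ 1.29×10¹¹ m

For an isothermal black-emitting sphere, (1−a)S·πr² = σ·4πr²·T⁴ ⇒ S = 4σT⁴/(1−a).
S = 4·5.67×10⁻⁸·(765)⁴/0.720 = 1.079×10⁵ W/m².
Flux falls as S = L/(4πd²), so d = √(L/(4πS)) = √(2.26×10²⁸/(4π·1.079×10⁵)).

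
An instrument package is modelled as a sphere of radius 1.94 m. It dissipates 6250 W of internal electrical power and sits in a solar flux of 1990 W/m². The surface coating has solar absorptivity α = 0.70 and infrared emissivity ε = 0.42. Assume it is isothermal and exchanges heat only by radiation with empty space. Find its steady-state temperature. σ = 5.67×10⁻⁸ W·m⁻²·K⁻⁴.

T ≈ 377 K

At steady state, absorbed solar power + internal power = radiated power.
Absorbed: α·S·A_cross = 0.70·1990·11.82 = 16470 W (cross-section πr²).
Total input = 16470 + 6250 = 22720 W.
Radiated: εσ·A_surf·T⁴ with A_surf = 4πr² = 47.29 m².
T⁴ = 22720/(0.42·5.67×10⁻⁸·47.29) = 2.017×10¹⁰ K⁴.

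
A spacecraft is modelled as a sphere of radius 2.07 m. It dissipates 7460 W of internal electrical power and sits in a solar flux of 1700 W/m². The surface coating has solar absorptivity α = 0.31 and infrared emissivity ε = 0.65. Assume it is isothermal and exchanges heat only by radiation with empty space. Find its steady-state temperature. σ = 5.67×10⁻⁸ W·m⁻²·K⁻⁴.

T ≈ 293 K

At steady state, absorbed solar power + internal power = radiated power.
Absorbed: α·S·A_cross = 0.31·1700·13.46 = 7094 W (cross-section πr²).
Total input = 7094 + 7460 = 14550 W.
Radiated: εσ·A_surf·T⁴ with A_surf = 4πr² = 53.85 m².
T⁴ = 14550/(0.65·5.67×10⁻⁸·53.85) = 7.334×10⁹ K⁴.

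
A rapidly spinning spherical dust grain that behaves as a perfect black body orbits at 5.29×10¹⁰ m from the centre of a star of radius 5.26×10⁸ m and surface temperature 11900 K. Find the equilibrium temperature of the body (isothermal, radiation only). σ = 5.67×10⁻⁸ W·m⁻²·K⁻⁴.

T ≈ 839 K

The star's surface emits σT_*⁴; at distance d the flux is S = σT_*⁴(R_*/d)².
S = 5.67×10⁻⁸·(11900)⁴·(5.26×10⁸/5.29×10¹⁰)² = 1.124×10⁵ W/m².
For an isothermal sphere T⁴ = (1−a)S/(4σ) = 4.957×10¹¹ K⁴.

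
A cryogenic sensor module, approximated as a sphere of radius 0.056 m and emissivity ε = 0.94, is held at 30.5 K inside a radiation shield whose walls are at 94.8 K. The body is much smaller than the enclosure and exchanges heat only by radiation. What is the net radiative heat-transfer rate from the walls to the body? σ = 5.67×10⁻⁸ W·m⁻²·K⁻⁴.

P_net ≈ 0.168 W

For a small grey body in a large enclosure: P_net = εσA(T_body⁴ − T_wall⁴).
A = 4πr² = 0.03941 m²; T_body⁴ − T_wall⁴ = 8.654×10⁵ − 8.077×10⁷ = -7.990×10⁷ K⁴.
|P_net| = 0.94·5.67×10⁻⁸·0.03941·7.990×10⁷.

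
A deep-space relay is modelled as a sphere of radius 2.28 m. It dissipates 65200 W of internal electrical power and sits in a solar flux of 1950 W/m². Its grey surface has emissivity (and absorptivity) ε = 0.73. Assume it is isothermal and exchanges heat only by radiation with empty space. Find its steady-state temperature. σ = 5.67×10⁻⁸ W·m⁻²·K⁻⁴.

At steady state, absorbed solar power + internal power = radiated power.
Absorbed: α·S·A_cross = 0.73·1950·16.33 = 23250 W (cross-section πr²).
Total input = 23250 + 65200 = 88450 W.
Radiated: εσ·A_surf·T⁴ with A_surf = 4πr² = 65.33 m².
T⁴ = 88450/(0.73·5.67×10⁻⁸·65.33) = 3.271×10¹⁰ K⁴.

T ≈ 425 K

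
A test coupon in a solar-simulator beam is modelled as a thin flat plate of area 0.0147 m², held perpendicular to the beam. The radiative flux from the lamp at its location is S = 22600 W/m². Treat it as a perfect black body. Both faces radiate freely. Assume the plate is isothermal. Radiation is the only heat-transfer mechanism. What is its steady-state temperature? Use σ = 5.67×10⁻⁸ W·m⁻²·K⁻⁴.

T ≈ 668 K

At equilibrium, absorbed power = emitted power.
Absorbing cross-section = A = 0.01470 m²; emitting surface = 2A = 0.02940 m² (ratio 2).
S·A_cross = εσ·A_surf·T⁴  ⇒  T⁴ = S/(2σ).
T⁴ = 1.00·22600/(2·5.67×10⁻⁸) = 1.993×10¹¹ K⁴.
T = (1.993×10¹¹)^(1/4).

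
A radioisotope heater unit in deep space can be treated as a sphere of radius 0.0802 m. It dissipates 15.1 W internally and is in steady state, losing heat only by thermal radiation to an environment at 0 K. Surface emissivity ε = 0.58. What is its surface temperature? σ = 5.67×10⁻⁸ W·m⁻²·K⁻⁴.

Steady state: internal power = radiated power, P = εσA T⁴.
Radiating area A = 4πr² = 0.08083 m².
T⁴ = P/(εσA) = 15.1/(0.58·5.67×10⁻⁸·0.08083) = 5.681×10⁹ K⁴.
T = (5.681×10⁹)^(1/4).

T ≈ 275 K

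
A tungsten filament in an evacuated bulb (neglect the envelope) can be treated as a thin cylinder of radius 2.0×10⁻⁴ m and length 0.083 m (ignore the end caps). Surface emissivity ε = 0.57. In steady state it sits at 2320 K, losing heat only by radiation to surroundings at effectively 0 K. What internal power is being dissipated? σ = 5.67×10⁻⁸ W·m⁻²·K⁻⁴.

P ≈ 97.7 W

Steady state: P = εσA T⁴.
A = 2πrL = 1.043×10⁻⁴ m²; T⁴ = (2320)⁴ = 2.897×10¹³ K⁴.
P = 0.57 × 5.67×10⁻⁸ × 1.043×10⁻⁴ × 2.897×10¹³.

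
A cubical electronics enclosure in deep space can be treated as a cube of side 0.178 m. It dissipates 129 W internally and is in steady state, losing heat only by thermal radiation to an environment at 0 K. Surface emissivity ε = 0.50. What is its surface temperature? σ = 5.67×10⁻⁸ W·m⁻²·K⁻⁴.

Steady state: internal power = radiated power, P = εσA T⁴.
Radiating area A = 6L² = 0.1901 m².
T⁴ = P/(εσA) = 129/(0.50·5.67×10⁻⁸·0.1901) = 2.394×10¹⁰ K⁴.
T = (2.394×10¹⁰)^(1/4).

T ≈ 393 K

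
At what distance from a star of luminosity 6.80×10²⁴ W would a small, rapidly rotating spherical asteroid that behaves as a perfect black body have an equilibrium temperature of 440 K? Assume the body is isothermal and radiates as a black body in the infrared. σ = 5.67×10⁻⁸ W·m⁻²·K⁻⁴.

For an isothermal black-emitting sphere, (1−a)S·πr² = σ·4πr²·T⁴ ⇒ S = 4σT⁴/(1−a).
S = 4·5.67×10⁻⁸·(440)⁴/1.00 = 8501 W/m².
Flux falls as S = L/(4πd²), so d = √(L/(4πS)) = √(6.80×10²⁴/(4π·8501)).

d ≈ 7.98×10⁹ m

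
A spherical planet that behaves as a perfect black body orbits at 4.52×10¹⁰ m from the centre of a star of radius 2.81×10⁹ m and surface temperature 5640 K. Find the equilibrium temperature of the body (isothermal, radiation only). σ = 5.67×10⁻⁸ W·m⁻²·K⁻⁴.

T ≈ 994 K

The star's surface emits σT_*⁴; at distance d the flux is S = σT_*⁴(R_*/d)².
S = 5.67×10⁻⁸·(5640)⁴·(2.81×10⁹/4.52×10¹⁰)² = 2.217×10⁵ W/m².
For an isothermal sphere T⁴ = (1−a)S/(4σ) = 9.777×10¹¹ K⁴.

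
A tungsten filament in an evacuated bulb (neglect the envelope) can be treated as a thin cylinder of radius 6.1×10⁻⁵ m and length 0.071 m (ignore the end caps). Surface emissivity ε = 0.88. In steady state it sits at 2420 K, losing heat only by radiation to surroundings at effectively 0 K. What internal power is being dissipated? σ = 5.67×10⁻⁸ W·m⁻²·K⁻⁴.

Steady state: P = εσA T⁴.
A = 2πrL = 2.721×10⁻⁵ m²; T⁴ = (2420)⁴ = 3.430×10¹³ K⁴.
P = 0.88 × 5.67×10⁻⁸ × 2.721×10⁻⁵ × 3.430×10¹³.

P ≈ 46.6 W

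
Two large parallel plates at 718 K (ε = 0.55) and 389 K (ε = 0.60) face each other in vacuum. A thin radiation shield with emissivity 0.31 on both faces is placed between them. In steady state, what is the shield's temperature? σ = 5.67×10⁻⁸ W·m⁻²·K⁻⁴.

In steady state the net flux on the hot side equals that on the cold side.
σ(T₁⁴−T_s⁴)/D₁ = σ(T_s⁴−T₂⁴)/D₂, with D₁ = 1/ε₁+1/ε_s−1 = 4.044, D₂ = 1/ε_s+1/ε₂−1 = 3.892.
Solve for T_s⁴: T_s⁴ = (D₂·T₁⁴ + D₁·T₂⁴)/(D₁+D₂) = 1.420×10¹¹ K⁴.

T_s ≈ 614 K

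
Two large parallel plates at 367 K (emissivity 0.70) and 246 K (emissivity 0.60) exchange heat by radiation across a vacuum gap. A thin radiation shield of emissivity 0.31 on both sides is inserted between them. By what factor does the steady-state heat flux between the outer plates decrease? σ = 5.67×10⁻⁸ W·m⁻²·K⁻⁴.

factor ≈ 3.60

Without shield: q₀ = σΔ(T⁴)/(1/ε₁+1/ε₂−1) with denominator 2.095.
With shield the two gaps are in series; the resistances add: (1/ε₁+1/ε_s−1)+(1/ε_s+1/ε₂−1) = 3.654+3.892 = 7.547.
Heat-flux ratio q₀/q = 7.547/2.095.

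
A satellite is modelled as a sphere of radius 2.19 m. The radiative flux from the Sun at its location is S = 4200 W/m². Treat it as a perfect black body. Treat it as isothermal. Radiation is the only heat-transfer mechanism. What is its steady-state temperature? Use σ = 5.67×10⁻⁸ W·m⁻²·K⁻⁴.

At equilibrium, absorbed power = emitted power.
Absorbing cross-section = πr² = 15.07 m²; emitting surface = 4πr² = 60.27 m² (ratio 4).
S·A_cross = εσ·A_surf·T⁴  ⇒  T⁴ = S/(4σ).
T⁴ = 1.00·4200/(4·5.67×10⁻⁸) = 1.852×10¹⁰ K⁴.
T = (1.852×10¹⁰)^(1/4).

T ≈ 369 K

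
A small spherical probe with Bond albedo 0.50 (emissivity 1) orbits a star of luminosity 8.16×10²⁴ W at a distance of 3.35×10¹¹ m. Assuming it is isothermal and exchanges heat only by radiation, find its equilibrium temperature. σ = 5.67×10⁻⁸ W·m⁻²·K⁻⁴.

First find the stellar flux at distance d: S = L/(4πd²) = 8.16×10²⁴/(4π·(3.35×10¹¹)²) = 5.786 W/m².
For an isothermal sphere, absorbed (1−a)S·πr² = emitted σ·4πr²·T⁴, so T⁴ = (1−a)S/(4σ).
T⁴ = 0.500·5.786/(4·5.67×10⁻⁸) = 1.276×10⁷ K⁴.

T ≈ 59.8 K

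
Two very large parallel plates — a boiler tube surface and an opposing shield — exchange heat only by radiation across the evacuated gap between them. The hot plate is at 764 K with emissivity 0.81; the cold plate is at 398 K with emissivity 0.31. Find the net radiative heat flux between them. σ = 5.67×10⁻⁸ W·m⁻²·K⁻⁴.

For two infinite grey parallel plates, q = σ(T₁⁴ − T₂⁴)/(1/ε₁ + 1/ε₂ − 1).
T₁⁴ − T₂⁴ = 3.407×10¹¹ − 2.509×10¹⁰ = 3.156×10¹¹ K⁴.
1/ε₁ + 1/ε₂ − 1 = 1.235 + 3.226 − 1 = 3.460.
q = 5.67×10⁻⁸ × 3.156×10¹¹ / 3.460.

q ≈ 5170 W/m²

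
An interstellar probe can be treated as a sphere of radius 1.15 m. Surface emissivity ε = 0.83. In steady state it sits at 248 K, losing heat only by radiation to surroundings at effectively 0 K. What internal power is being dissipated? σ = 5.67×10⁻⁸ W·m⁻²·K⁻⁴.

P ≈ 2960 W

Steady state: P = εσA T⁴.
A = 4πr² = 16.62 m²; T⁴ = (248)⁴ = 3.783×10⁹ K⁴.
P = 0.83 × 5.67×10⁻⁸ × 16.62 × 3.783×10⁹.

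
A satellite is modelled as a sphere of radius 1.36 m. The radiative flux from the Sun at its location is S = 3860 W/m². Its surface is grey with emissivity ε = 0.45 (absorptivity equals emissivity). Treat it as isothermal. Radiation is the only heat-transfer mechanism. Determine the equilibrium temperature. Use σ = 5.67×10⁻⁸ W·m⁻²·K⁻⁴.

At equilibrium, absorbed power = emitted power.
Absorbing cross-section = πr² = 5.811 m²; emitting surface = 4πr² = 23.24 m² (ratio 4).
εS·A_cross = εσ·A_surf·T⁴  ⇒  T⁴ = S/(4σ)   (ε cancels).
T⁴ = 3860/(4·5.67×10⁻⁸) = 1.702×10¹⁰ K⁴.
T = (1.702×10¹⁰)^(1/4).

T ≈ 361 K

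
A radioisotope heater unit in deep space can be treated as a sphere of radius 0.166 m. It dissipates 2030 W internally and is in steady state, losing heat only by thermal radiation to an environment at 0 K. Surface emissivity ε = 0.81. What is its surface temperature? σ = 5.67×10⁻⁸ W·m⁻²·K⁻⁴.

T ≈ 598 K

Steady state: internal power = radiated power, P = εσA T⁴.
Radiating area A = 4πr² = 0.3463 m².
T⁴ = P/(εσA) = 2030/(0.81·5.67×10⁻⁸·0.3463) = 1.276×10¹¹ K⁴.
T = (1.276×10¹¹)^(1/4).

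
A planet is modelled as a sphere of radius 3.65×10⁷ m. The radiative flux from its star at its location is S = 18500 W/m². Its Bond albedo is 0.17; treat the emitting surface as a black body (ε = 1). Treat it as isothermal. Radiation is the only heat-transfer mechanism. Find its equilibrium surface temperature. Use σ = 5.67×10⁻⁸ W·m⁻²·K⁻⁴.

At equilibrium, absorbed power = emitted power.
Absorbing cross-section = πr² = 4.185×10¹⁵ m²; emitting surface = 4πr² = 1.674×10¹⁶ m² (ratio 4).
(1−a)S·A_cross = εσ·A_surf·T⁴  ⇒  T⁴ = (1−a)S/(4σ).
T⁴ = 0.830·18500/(4·5.67×10⁻⁸) = 6.770×10¹⁰ K⁴.
T = (6.770×10¹⁰)^(1/4).

T ≈ 510 K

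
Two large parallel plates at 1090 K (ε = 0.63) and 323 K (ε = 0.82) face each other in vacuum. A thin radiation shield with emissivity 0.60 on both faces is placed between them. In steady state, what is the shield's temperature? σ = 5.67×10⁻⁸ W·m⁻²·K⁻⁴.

In steady state the net flux on the hot side equals that on the cold side.
σ(T₁⁴−T_s⁴)/D₁ = σ(T_s⁴−T₂⁴)/D₂, with D₁ = 1/ε₁+1/ε_s−1 = 2.254, D₂ = 1/ε_s+1/ε₂−1 = 1.886.
Solve for T_s⁴: T_s⁴ = (D₂·T₁⁴ + D₁·T₂⁴)/(D₁+D₂) = 6.490×10¹¹ K⁴.

T_s ≈ 898 K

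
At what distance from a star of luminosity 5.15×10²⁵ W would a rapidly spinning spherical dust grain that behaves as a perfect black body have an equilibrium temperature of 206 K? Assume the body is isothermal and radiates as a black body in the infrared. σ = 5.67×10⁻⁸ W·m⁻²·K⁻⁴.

d ≈ 1.00×10¹¹ m

For an isothermal black-emitting sphere, (1−a)S·πr² = σ·4πr²·T⁴ ⇒ S = 4σT⁴/(1−a).
S = 4·5.67×10⁻⁸·(206)⁴/1.00 = 408.4 W/m².
Flux falls as S = L/(4πd²), so d = √(L/(4πS)) = √(5.15×10²⁵/(4π·408.4)).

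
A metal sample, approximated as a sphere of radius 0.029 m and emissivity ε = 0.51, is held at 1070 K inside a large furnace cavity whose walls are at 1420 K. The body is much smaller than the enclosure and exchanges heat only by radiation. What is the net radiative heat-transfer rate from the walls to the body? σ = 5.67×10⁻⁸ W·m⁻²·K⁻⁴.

For a small grey body in a large enclosure: P_net = εσA(T_body⁴ − T_wall⁴).
A = 4πr² = 0.01057 m²; T_body⁴ − T_wall⁴ = 1.311×10¹² − 4.066×10¹² = -2.755×10¹² K⁴.
|P_net| = 0.51·5.67×10⁻⁸·0.01057·2.755×10¹².

P_net ≈ 842 W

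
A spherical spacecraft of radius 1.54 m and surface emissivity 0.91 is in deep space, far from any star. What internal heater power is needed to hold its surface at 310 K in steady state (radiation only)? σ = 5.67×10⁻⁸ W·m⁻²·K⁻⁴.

P ≈ 14200 W

P = εσ·4πr²·T⁴.
4πr² = 29.80 m²; T⁴ = 9.235×10⁹ K⁴.
P = 0.91·5.67×10⁻⁸·29.80·9.235×10⁹.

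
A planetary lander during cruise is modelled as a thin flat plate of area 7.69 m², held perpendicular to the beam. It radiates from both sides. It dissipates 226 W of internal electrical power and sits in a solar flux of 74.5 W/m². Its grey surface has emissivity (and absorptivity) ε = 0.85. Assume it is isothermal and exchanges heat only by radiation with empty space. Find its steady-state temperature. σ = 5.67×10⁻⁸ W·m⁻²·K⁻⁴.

T ≈ 176 K

At steady state, absorbed solar power + internal power = radiated power.
Absorbed: α·S·A_cross = 0.85·74.5·7.690 = 487.0 W (cross-section A).
Total input = 487.0 + 226 = 713.0 W.
Radiated: εσ·A_surf·T⁴ with A_surf = 2A = 15.38 m².
T⁴ = 713.0/(0.85·5.67×10⁻⁸·15.38) = 9.619×10⁸ K⁴.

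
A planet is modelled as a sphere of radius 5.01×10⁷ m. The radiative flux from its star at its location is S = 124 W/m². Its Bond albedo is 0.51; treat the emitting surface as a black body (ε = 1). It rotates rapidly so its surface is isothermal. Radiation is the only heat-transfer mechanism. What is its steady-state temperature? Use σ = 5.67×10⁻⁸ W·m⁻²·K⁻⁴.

At equilibrium, absorbed power = emitted power.
Absorbing cross-section = πr² = 7.885×10¹⁵ m²; emitting surface = 4πr² = 3.154×10¹⁶ m² (ratio 4).
(1−a)S·A_cross = εσ·A_surf·T⁴  ⇒  T⁴ = (1−a)S/(4σ).
T⁴ = 0.490·124/(4·5.67×10⁻⁸) = 2.679×10⁸ K⁴.
T = (2.679×10⁸)^(1/4).

T ≈ 128 K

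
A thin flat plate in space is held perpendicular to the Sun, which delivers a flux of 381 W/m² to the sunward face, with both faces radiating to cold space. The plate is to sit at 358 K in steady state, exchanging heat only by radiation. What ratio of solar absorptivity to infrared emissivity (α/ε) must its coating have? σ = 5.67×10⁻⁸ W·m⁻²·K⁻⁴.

α/ε ≈ 4.89

Balance: αS·A = εσ·2A·T⁴ ⇒ α/ε = 2σT⁴/S.
α/ε = 2·5.67×10⁻⁸·(358)⁴/381 = 2·5.67×10⁻⁸·1.643×10¹⁰/381.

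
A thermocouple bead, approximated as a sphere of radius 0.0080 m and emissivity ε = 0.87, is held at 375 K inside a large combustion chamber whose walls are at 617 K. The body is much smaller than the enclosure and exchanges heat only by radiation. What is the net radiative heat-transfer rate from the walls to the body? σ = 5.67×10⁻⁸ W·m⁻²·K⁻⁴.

For a small grey body in a large enclosure: P_net = εσA(T_body⁴ − T_wall⁴).
A = 4πr² = 8.042×10⁻⁴ m²; T_body⁴ − T_wall⁴ = 1.978×10¹⁰ − 1.449×10¹¹ = -1.251×10¹¹ K⁴.
|P_net| = 0.87·5.67×10⁻⁸·8.042×10⁻⁴·1.251×10¹¹.

P_net ≈ 4.96 W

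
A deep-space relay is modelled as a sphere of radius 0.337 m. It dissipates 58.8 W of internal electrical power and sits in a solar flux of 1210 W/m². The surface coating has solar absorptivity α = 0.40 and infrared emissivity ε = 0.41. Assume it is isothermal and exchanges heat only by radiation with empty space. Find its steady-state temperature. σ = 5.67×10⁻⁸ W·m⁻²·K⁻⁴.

At steady state, absorbed solar power + internal power = radiated power.
Absorbed: α·S·A_cross = 0.40·1210·0.3568 = 172.7 W (cross-section πr²).
Total input = 172.7 + 58.8 = 231.5 W.
Radiated: εσ·A_surf·T⁴ with A_surf = 4πr² = 1.427 m².
T⁴ = 231.5/(0.41·5.67×10⁻⁸·1.427) = 6.977×10⁹ K⁴.

T ≈ 289 K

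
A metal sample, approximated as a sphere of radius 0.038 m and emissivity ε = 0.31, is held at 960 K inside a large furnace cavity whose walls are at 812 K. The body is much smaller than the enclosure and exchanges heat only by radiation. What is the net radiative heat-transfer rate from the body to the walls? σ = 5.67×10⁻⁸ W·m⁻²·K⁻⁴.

P_net ≈ 132 W

For a small grey body in a large enclosure: P_net = εσA(T_body⁴ − T_wall⁴).
A = 4πr² = 0.01815 m²; T_body⁴ − T_wall⁴ = 8.493×10¹¹ − 4.347×10¹¹ = 4.146×10¹¹ K⁴.
|P_net| = 0.31·5.67×10⁻⁸·0.01815·4.146×10¹¹.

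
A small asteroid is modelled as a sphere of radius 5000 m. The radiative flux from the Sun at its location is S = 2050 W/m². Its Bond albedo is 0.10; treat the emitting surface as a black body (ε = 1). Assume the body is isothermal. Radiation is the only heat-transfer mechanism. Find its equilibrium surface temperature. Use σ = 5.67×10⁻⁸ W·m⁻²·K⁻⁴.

At equilibrium, absorbed power = emitted power.
Absorbing cross-section = πr² = 7.854×10⁷ m²; emitting surface = 4πr² = 3.142×10⁸ m² (ratio 4).
(1−a)S·A_cross = εσ·A_surf·T⁴  ⇒  T⁴ = (1−a)S/(4σ).
T⁴ = 0.900·2050/(4·5.67×10⁻⁸) = 8.135×10⁹ K⁴.
T = (8.135×10⁹)^(1/4).

T ≈ 300 K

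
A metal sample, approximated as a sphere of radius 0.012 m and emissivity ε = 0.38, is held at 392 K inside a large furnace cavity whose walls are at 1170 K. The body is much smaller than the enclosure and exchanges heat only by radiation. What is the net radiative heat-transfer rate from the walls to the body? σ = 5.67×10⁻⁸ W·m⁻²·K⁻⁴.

For a small grey body in a large enclosure: P_net = εσA(T_body⁴ − T_wall⁴).
A = 4πr² = 0.001810 m²; T_body⁴ − T_wall⁴ = 2.361×10¹⁰ − 1.874×10¹² = -1.850×10¹² K⁴.
|P_net| = 0.38·5.67×10⁻⁸·0.001810·1.850×10¹².

P_net ≈ 72.1 W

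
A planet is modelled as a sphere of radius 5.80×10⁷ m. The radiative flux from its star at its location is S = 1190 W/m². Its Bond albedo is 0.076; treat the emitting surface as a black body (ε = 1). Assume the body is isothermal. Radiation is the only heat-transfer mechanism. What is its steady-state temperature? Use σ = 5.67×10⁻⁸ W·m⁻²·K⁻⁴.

At equilibrium, absorbed power = emitted power.
Absorbing cross-section = πr² = 1.057×10¹⁶ m²; emitting surface = 4πr² = 4.227×10¹⁶ m² (ratio 4).
(1−a)S·A_cross = εσ·A_surf·T⁴  ⇒  T⁴ = (1−a)S/(4σ).
T⁴ = 0.924·1190/(4·5.67×10⁻⁸) = 4.848×10⁹ K⁴.
T = (4.848×10⁹)^(1/4).

T ≈ 264 K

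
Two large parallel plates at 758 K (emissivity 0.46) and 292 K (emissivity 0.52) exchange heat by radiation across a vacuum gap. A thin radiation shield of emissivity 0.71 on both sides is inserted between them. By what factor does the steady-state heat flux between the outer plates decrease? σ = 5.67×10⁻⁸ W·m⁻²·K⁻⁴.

factor ≈ 1.59

Without shield: q₀ = σΔ(T⁴)/(1/ε₁+1/ε₂−1) with denominator 3.097.
With shield the two gaps are in series; the resistances add: (1/ε₁+1/ε_s−1)+(1/ε_s+1/ε₂−1) = 2.582+2.332 = 4.914.
Heat-flux ratio q₀/q = 4.914/3.097.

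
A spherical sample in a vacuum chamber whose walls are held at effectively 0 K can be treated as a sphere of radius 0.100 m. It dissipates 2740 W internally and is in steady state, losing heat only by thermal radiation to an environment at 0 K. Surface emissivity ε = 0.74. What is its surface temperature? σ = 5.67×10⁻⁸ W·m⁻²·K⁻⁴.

T ≈ 849 K

Steady state: internal power = radiated power, P = εσA T⁴.
Radiating area A = 4πr² = 0.1257 m².
T⁴ = P/(εσA) = 2740/(0.74·5.67×10⁻⁸·0.1257) = 5.197×10¹¹ K⁴.
T = (5.197×10¹¹)^(1/4).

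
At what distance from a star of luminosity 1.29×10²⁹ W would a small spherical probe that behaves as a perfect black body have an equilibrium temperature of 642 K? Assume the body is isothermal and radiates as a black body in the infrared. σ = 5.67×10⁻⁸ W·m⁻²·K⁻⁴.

For an isothermal black-emitting sphere, (1−a)S·πr² = σ·4πr²·T⁴ ⇒ S = 4σT⁴/(1−a).
S = 4·5.67×10⁻⁸·(642)⁴/1.00 = 38530 W/m².
Flux falls as S = L/(4πd²), so d = √(L/(4πS)) = √(1.29×10²⁹/(4π·38530)).

d ≈ 5.16×10¹¹ m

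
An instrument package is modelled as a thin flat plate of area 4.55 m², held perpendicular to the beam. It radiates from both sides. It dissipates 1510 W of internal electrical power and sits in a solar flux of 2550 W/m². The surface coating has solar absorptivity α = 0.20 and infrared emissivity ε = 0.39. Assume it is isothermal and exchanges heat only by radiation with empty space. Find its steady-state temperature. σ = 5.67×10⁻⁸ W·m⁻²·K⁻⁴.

At steady state, absorbed solar power + internal power = radiated power.
Absorbed: α·S·A_cross = 0.20·2550·4.550 = 2320 W (cross-section A).
Total input = 2320 + 1510 = 3830 W.
Radiated: εσ·A_surf·T⁴ with A_surf = 2A = 9.100 m².
T⁴ = 3830/(0.39·5.67×10⁻⁸·9.100) = 1.904×10¹⁰ K⁴.

T ≈ 371 K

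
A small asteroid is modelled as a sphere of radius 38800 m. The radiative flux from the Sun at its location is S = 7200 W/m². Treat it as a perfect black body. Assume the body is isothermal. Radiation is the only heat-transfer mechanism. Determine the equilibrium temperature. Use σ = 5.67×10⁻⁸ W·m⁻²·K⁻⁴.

T ≈ 422 K

At equilibrium, absorbed power = emitted power.
Absorbing cross-section = πr² = 4.729×10⁹ m²; emitting surface = 4πr² = 1.892×10¹⁰ m² (ratio 4).
S·A_cross = εσ·A_surf·T⁴  ⇒  T⁴ = S/(4σ).
T⁴ = 1.00·7200/(4·5.67×10⁻⁸) = 3.175×10¹⁰ K⁴.
T = (3.175×10¹⁰)^(1/4).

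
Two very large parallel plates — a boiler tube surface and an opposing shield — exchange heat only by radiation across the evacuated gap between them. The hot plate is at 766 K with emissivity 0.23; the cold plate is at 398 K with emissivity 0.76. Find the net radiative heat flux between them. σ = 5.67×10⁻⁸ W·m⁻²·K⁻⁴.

For two infinite grey parallel plates, q = σ(T₁⁴ − T₂⁴)/(1/ε₁ + 1/ε₂ − 1).
T₁⁴ − T₂⁴ = 3.443×10¹¹ − 2.509×10¹⁰ = 3.192×10¹¹ K⁴.
1/ε₁ + 1/ε₂ − 1 = 4.348 + 1.316 − 1 = 4.664.
q = 5.67×10⁻⁸ × 3.192×10¹¹ / 4.664.

q ≈ 3880 W/m²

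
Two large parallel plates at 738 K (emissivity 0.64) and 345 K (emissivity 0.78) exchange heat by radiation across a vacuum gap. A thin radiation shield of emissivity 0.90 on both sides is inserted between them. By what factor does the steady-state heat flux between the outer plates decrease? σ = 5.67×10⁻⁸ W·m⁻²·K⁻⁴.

factor ≈ 1.66

Without shield: q₀ = σΔ(T⁴)/(1/ε₁+1/ε₂−1) with denominator 1.845.
With shield the two gaps are in series; the resistances add: (1/ε₁+1/ε_s−1)+(1/ε_s+1/ε₂−1) = 1.674+1.393 = 3.067.
Heat-flux ratio q₀/q = 3.067/1.845.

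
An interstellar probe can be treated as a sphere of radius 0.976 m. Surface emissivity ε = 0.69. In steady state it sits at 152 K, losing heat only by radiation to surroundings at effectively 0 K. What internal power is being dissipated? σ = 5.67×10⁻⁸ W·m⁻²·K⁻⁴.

Steady state: P = εσA T⁴.
A = 4πr² = 11.97 m²; T⁴ = (152)⁴ = 5.338×10⁸ K⁴.
P = 0.69 × 5.67×10⁻⁸ × 11.97 × 5.338×10⁸.

P ≈ 250 W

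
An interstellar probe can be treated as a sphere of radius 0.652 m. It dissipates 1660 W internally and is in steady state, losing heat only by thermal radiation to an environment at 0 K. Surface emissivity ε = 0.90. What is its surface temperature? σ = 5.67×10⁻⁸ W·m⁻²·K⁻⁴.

T ≈ 279 K

Steady state: internal power = radiated power, P = εσA T⁴.
Radiating area A = 4πr² = 5.342 m².
T⁴ = P/(εσA) = 1660/(0.90·5.67×10⁻⁸·5.342) = 6.089×10⁹ K⁴.
T = (6.089×10⁹)^(1/4).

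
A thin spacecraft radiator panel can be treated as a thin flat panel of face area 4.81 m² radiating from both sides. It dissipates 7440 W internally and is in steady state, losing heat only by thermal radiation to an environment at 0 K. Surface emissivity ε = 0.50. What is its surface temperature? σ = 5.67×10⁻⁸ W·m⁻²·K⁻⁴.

Steady state: internal power = radiated power, P = εσA T⁴.
Radiating area A = 2·4.81 = 9.620 m².
T⁴ = P/(εσA) = 7440/(0.50·5.67×10⁻⁸·9.620) = 2.728×10¹⁰ K⁴.
T = (2.728×10¹⁰)^(1/4).

T ≈ 406 K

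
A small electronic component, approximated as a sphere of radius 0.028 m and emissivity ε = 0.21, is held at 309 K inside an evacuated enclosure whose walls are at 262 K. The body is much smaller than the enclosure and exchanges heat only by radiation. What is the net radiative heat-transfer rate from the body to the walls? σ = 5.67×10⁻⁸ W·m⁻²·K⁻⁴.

For a small grey body in a large enclosure: P_net = εσA(T_body⁴ − T_wall⁴).
A = 4πr² = 0.009852 m²; T_body⁴ − T_wall⁴ = 9.117×10⁹ − 4.712×10⁹ = 4.405×10⁹ K⁴.
|P_net| = 0.21·5.67×10⁻⁸·0.009852·4.405×10⁹.

P_net ≈ 0.517 W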